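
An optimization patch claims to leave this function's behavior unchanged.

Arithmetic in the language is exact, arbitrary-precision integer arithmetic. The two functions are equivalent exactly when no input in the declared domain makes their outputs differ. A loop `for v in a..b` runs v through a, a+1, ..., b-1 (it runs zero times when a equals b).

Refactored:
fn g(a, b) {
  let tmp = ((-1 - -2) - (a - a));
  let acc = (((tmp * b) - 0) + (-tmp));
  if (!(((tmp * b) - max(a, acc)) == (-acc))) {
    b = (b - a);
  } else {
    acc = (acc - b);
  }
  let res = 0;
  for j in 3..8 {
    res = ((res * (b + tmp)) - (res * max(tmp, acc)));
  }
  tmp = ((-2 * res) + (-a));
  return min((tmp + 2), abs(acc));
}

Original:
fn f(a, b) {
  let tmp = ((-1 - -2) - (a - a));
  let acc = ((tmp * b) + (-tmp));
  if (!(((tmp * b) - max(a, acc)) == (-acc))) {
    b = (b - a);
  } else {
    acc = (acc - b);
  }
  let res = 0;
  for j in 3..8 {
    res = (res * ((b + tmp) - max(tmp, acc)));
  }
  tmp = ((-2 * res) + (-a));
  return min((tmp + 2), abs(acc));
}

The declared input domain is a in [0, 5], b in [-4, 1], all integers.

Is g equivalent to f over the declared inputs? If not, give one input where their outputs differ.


Reading the diff, among the changes: arithmetic usage differs; also constant usage differs.
As a probe, take a=0, b=1: f runs tmp=1, then acc=0, then (!(((tmp * b) - max(a, acc)) == (-acc))) is true, then b=1, then res=0, then (j=3), then res=0, then (j=4), then res=0, then (j=5), then res=0, then (j=6), then res=0, then (j=7), then res=0, then tmp=0, then returns 0; g runs tmp=1, then acc=0, then (!(((tmp * b) - max(a, acc)) == (-acc))) is true, then b=1, then res=0, then (j=3), then res=0, then (j=4), then res=0, then (j=5), then res=0, then (j=6), then res=0, then (j=7), then res=0, then tmp=0, then returns 0; both end at 0.
Every one of the 36 inputs gives matching results.
verdict: equivalent


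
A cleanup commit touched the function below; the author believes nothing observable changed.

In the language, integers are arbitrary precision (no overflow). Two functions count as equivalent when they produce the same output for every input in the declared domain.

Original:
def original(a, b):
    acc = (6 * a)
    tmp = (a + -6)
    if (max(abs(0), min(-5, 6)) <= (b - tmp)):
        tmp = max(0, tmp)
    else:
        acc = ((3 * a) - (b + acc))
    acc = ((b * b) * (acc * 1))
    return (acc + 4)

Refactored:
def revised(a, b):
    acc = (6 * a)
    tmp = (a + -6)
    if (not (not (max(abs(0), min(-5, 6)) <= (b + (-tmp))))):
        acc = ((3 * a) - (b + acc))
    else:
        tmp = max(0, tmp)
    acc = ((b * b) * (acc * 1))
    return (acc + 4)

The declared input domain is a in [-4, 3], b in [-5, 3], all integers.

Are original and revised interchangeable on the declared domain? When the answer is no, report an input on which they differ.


Take a=-4, b=-5.
original: acc becomes -24; next tmp becomes -10; next (max(abs(0), min(-5, 6)) <= (b - tmp)) evaluates to true; next tmp becomes 0; next acc becomes -600; next final value -596
revised: acc becomes -24; next tmp becomes -10; next (not (not (max(abs(0), min(-5, 6)) <= (b + (-tmp))))) evaluates to true; next acc becomes 17; next acc becomes 425; next final value 429
-596 != 429, so the rewrite changes behavior.
verdict: not equivalent; witness: a=-4, b=-5


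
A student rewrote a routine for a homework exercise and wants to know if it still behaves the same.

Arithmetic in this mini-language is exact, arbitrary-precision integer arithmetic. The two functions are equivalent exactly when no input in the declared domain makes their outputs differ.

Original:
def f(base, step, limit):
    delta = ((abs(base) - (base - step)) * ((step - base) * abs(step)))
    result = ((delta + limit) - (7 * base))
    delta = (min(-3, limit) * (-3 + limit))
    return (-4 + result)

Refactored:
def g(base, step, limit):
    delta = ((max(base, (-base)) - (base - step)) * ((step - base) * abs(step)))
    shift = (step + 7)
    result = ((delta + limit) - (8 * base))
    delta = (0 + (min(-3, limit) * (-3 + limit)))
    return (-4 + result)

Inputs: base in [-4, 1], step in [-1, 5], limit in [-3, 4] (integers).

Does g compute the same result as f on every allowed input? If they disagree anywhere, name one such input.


The rewrite breaks on base=-4, step=-1, limit=-3, where the results are 42 and 46.
f: delta := 21 | result := 46 | delta := 18 | result 42
g: delta := 21 | shift := 6 | result := 50 | delta := 18 | result 46
verdict: not equivalent; witness: base=-4, step=-1, limit=-3


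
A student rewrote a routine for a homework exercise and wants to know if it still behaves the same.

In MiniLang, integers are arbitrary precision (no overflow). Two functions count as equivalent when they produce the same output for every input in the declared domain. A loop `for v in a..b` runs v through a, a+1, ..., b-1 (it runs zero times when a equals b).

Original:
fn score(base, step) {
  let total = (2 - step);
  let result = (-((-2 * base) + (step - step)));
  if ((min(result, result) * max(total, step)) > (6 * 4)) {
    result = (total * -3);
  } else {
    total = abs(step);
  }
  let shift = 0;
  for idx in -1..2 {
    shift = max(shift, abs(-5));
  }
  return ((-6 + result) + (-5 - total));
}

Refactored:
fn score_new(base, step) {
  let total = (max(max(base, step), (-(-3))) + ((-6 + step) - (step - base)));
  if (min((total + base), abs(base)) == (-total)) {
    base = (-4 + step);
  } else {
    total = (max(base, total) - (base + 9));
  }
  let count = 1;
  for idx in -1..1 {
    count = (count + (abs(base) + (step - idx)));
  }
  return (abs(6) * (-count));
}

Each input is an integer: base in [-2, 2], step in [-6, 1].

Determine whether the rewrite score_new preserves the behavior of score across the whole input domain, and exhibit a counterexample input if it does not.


These are not equivalent — on base=-2, step=-6 the outputs split (-21 vs 36).
score: total := 8 | result := -4 | ((min(result, result) * max(total, step)) > (6 * 4)): false | total := 6 | shift := 0 | iter idx=-1: | shift := 5 | iter idx=0: | shift := 5 | iter idx=1: | shift := 5 | result -21
score_new: total := -5 | (min((total + base), abs(base)) == (-total)): false | total := -9 | count := 1 | iter idx=-1: | count := -2 | iter idx=0: | count := -6 | result 36
verdict: not equivalent; witness: base=-2, step=-6


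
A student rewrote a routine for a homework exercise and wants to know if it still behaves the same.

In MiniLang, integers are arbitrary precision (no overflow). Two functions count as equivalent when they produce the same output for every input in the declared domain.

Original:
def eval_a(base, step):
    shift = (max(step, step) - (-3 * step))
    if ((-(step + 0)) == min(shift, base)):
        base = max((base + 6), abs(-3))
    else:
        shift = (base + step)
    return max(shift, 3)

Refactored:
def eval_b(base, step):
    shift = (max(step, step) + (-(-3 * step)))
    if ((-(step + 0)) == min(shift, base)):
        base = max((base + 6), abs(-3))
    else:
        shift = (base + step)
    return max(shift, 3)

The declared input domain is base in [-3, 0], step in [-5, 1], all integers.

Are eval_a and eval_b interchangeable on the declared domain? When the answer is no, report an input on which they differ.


Behavior is preserved: although arithmetic usage differs, the outputs never diverge.
One worked example (base=-1, step=0) — eval_a: shift = 0; ((-(step + 0)) == min(shift, base)) -> false; shift = -1; return 3; eval_b: shift = 0; ((-(step + 0)) == min(shift, base)) -> false; shift = -1; return 3; agreement on 3.
Across all 28 domain points the two functions coincide.
verdict: equivalent


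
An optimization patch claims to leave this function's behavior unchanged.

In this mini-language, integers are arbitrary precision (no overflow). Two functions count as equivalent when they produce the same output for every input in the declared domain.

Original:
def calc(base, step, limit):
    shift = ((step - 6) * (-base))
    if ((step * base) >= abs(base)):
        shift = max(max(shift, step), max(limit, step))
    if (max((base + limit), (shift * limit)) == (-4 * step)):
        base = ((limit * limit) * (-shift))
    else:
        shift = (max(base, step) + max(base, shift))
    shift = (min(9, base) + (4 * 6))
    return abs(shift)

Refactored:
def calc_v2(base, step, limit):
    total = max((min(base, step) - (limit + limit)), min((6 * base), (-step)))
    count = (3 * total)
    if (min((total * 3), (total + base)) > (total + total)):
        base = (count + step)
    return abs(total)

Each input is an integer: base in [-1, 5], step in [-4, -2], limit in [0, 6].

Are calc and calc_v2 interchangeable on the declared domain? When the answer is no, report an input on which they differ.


These are not equivalent — on base=-1, step=-4, limit=0 the outputs split (23 vs 4).
calc: shift becomes -10; next ((step * base) >= abs(base)) evaluates to true; next shift becomes 0; next (max((base + limit), (shift * limit)) == (-4 * step)) evaluates to false; next shift becomes -1; next shift becomes 23; next final value 23
calc_v2: total becomes -4; next count becomes -12; next (min((total * 3), (total + base)) > (total + total)) evaluates to false; next final value 4
verdict: not equivalent; witness: base=-1, step=-4, limit=0


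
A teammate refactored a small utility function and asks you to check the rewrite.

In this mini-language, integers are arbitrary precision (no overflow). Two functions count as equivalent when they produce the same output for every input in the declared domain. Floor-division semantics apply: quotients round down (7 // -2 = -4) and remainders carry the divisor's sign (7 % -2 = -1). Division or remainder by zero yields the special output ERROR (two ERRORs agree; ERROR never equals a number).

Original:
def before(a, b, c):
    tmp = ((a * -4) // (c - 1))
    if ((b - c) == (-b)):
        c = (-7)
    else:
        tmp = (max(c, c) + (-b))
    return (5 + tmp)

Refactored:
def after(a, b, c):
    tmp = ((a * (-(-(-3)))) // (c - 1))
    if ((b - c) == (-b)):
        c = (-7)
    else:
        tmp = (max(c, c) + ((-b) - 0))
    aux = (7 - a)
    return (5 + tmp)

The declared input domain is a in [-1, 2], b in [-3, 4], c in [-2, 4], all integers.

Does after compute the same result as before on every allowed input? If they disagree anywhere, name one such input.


There is a counterexample at a=-1, b=-1, c=-2: 3 on one side, 4 on the other.
before: tmp=-2, then ((b - c) == (-b)) is true, then c=-7, then returns 3
after: tmp=-1, then ((b - c) == (-b)) is true, then c=-7, then aux=8, then returns 4
verdict: not equivalent; witness: a=-1, b=-1, c=-2


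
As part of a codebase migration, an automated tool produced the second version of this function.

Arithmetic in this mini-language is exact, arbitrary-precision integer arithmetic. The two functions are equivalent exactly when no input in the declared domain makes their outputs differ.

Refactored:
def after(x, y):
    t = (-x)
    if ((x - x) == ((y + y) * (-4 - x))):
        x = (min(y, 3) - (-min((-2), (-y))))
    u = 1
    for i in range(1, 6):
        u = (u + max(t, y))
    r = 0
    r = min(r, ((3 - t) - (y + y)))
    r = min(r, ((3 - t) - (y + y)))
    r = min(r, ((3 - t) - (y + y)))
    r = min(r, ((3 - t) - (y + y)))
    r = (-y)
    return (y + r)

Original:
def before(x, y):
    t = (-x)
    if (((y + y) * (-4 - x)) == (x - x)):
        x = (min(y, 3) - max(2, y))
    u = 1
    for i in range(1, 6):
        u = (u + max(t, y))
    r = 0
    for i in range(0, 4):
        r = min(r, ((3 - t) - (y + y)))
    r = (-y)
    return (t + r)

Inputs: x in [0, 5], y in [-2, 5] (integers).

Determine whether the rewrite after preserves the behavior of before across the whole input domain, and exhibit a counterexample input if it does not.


Evaluate both at x=0, y=-2.
before: t becomes 0; next (((y + y) * (-4 - x)) == (x - x)) evaluates to false; next u becomes 1; next at i=1:; next u becomes 1; next at i=2:; next u becomes 1; next at i=3:; next u becomes 1; next at i=4:; next u becomes 1; next at i=5:; next u becomes 1; next r becomes 0; next at i=0:; next r becomes 0; next at i=1:; next r becomes 0; next at i=2:; next r becomes 0; next at i=3:; next r becomes 0; next r becomes 2; next final value 2
after: t becomes 0; next ((x - x) == ((y + y) * (-4 - x))) evaluates to false; next u becomes 1; next at i=1:; next u becomes 1; next at i=2:; next u becomes 1; next at i=3:; next u becomes 1; next at i=4:; next u becomes 1; next at i=5:; next u becomes 1; next r becomes 0; next r becomes 0; next r becomes 0; next r becomes 0; next r becomes 0; next r becomes 2; next final value 0
2 != 0, so the rewrite changes behavior.
verdict: not equivalent; witness: x=0, y=-2


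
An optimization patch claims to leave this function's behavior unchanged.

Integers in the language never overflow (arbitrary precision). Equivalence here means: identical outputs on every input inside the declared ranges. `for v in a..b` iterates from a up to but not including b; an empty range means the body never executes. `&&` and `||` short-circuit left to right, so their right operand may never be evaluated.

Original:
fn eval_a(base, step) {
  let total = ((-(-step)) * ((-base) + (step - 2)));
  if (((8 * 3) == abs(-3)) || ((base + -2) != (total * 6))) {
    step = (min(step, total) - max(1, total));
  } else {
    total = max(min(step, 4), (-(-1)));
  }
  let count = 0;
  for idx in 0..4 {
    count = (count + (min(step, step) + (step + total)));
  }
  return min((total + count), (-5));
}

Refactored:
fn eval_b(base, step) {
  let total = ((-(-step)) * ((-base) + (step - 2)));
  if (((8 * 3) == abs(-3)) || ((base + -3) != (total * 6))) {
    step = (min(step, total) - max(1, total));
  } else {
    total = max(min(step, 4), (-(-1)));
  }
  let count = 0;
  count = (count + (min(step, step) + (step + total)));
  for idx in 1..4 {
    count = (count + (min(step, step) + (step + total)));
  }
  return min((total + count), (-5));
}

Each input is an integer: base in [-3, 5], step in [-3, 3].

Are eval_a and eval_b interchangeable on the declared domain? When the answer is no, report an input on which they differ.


Input base=2, step=0: -5 from eval_a versus -8 from eval_b.
verdict: not equivalent; witness: base=2, step=0


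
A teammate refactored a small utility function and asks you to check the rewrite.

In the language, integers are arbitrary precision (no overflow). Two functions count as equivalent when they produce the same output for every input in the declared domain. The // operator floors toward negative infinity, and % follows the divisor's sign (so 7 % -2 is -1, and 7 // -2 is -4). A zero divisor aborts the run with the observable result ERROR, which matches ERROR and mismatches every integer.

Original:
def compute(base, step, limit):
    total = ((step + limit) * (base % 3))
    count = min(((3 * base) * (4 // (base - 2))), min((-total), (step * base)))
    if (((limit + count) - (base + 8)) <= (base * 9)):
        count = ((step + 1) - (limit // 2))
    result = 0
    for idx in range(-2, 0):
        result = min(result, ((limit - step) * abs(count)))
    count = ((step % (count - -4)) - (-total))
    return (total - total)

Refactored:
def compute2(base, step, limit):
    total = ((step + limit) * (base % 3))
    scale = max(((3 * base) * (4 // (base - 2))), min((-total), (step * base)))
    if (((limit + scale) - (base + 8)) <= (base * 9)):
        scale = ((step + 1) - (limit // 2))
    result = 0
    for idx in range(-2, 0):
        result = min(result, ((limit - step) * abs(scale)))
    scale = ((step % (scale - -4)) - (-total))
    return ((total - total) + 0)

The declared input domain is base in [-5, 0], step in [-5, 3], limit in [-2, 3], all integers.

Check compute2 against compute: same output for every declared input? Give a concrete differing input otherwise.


These are not equivalent — on base=-4, step=-1, limit=3 the outputs split (ERROR vs 0).
compute: total := 4 | count := -4 | (((limit + count) - (base + 8)) <= (base * 9)): false | result := 0 | iter idx=-2: | result := 0 | iter idx=-1: | result := 0 | divide-by-zero, output ERROR
compute2: total := 4 | scale := 12 | (((limit + scale) - (base + 8)) <= (base * 9)): false | result := 0 | iter idx=-2: | result := 0 | iter idx=-1: | result := 0 | scale := 19 | result 0
verdict: not equivalent; witness: base=-4, step=-1, limit=3


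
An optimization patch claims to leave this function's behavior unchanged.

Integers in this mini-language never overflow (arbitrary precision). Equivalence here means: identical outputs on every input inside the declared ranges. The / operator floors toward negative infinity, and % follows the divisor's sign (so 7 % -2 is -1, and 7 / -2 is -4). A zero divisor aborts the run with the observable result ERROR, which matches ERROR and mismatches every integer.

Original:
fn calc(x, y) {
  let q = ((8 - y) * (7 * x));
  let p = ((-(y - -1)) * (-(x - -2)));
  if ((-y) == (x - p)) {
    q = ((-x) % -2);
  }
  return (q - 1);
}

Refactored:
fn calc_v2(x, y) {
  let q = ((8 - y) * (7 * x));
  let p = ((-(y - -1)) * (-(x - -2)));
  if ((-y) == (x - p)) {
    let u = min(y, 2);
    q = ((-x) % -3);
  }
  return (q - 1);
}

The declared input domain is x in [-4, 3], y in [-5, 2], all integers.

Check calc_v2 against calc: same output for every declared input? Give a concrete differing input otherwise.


Consider the input x=-3, y=1.
calc: q = -147; p = -2; ((-y) == (x - p)) -> true; q = -1; return -2
calc_v2: q = -147; p = -2; ((-y) == (x - p)) -> true; u = 1; q = 0; return -1
-2 vs -1 — the two versions disagree here.
verdict: not equivalent; witness: x=-3, y=1


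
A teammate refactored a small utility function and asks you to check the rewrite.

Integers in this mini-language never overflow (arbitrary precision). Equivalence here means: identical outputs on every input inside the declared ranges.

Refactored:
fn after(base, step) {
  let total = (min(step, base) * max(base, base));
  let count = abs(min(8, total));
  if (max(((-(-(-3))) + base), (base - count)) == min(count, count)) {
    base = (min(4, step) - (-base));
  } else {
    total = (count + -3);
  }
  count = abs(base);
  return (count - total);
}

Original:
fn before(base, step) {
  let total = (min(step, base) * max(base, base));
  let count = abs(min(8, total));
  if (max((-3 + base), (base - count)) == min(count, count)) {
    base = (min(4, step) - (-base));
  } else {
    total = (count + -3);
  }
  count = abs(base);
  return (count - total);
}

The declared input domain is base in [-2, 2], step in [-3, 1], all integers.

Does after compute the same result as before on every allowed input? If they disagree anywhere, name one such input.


Side by side, the visible changes include: same computation, different form.
Tracing base=0, step=1: before: total := 0 | count := 0 | (max((-3 + base), (base - count)) == min(count, count)): true | base := 1 | count := 1 | result 1 | after: total := 0 | count := 0 | (max(((-(-(-3))) + base), (base - count)) == min(count, count)): true | base := 1 | count := 1 | result 1 — matching result 1.
Checked all 25 inputs in the declared domain: the outputs agree on every one.
verdict: equivalent


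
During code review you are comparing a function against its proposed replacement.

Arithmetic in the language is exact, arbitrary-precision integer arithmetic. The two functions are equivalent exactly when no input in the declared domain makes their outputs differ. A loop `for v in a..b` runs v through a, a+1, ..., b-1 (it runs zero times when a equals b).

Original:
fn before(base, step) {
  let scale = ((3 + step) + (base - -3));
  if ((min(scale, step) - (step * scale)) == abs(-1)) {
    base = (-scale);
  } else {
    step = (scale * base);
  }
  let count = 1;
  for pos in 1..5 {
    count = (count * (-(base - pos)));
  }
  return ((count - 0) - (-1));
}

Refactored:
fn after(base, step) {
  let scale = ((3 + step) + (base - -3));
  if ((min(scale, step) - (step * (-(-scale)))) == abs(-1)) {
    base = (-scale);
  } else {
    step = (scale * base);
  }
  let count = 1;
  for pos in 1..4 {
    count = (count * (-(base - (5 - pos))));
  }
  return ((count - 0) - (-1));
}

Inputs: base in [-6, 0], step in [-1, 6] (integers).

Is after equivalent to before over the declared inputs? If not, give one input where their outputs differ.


Evaluate both at base=-6, step=-1.
before: scale = -1; ((min(scale, step) - (step * scale)) == abs(-1)) -> false; step = 6; count = 1; [pos=1]; count = 7; [pos=2]; count = 56; [pos=3]; count = 504; [pos=4]; count = 5040; return 5041
after: scale = -1; ((min(scale, step) - (step * (-(-scale)))) == abs(-1)) -> false; step = 6; count = 1; [pos=1]; count = 10; [pos=2]; count = 90; [pos=3]; count = 720; return 721
5041 vs 721 — the two versions disagree here.
verdict: not equivalent; witness: base=-6, step=-1


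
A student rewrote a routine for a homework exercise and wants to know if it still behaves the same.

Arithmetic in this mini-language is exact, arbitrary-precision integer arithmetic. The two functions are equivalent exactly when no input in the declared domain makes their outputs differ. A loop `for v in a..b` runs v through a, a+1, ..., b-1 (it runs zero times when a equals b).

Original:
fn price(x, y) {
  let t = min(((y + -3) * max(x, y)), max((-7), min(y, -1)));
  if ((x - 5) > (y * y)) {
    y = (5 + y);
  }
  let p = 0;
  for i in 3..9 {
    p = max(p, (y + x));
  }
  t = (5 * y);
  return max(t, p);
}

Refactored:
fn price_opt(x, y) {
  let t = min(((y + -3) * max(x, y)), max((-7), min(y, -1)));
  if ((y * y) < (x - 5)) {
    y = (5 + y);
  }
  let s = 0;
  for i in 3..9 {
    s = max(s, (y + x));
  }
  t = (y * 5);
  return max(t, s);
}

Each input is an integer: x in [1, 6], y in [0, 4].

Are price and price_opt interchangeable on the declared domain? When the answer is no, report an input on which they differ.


Although local variable names differ, comparison usage differs, 30/30 inputs agree.
verdict: equivalent


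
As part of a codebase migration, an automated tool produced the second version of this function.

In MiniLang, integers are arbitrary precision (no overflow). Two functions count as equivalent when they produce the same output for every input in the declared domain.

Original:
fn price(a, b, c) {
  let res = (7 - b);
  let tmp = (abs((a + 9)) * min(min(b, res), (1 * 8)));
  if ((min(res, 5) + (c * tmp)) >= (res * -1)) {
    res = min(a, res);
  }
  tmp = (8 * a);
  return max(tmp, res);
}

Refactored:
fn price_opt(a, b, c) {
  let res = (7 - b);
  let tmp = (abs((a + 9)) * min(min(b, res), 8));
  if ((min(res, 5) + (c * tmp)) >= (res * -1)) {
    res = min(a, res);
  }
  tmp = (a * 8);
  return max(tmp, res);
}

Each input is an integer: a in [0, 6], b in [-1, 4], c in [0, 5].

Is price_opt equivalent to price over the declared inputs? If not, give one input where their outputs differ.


Equivalent — the differences include arithmetic usage differs; and constant usage differs, yet no declared input distinguishes the two.
One worked example (a=0, b=2, c=4) — price: res becomes 5; next tmp becomes 18; next ((min(res, 5) + (c * tmp)) >= (res * -1)) evaluates to true; next res becomes 0; next tmp becomes 0; next final value 0; price_opt: res becomes 5; next tmp becomes 18; next ((min(res, 5) + (c * tmp)) >= (res * -1)) evaluates to true; next res becomes 0; next tmp becomes 0; next final value 0; agreement on 0.
Sweeping the whole domain (252 inputs) finds no disagreement.
verdict: equivalent


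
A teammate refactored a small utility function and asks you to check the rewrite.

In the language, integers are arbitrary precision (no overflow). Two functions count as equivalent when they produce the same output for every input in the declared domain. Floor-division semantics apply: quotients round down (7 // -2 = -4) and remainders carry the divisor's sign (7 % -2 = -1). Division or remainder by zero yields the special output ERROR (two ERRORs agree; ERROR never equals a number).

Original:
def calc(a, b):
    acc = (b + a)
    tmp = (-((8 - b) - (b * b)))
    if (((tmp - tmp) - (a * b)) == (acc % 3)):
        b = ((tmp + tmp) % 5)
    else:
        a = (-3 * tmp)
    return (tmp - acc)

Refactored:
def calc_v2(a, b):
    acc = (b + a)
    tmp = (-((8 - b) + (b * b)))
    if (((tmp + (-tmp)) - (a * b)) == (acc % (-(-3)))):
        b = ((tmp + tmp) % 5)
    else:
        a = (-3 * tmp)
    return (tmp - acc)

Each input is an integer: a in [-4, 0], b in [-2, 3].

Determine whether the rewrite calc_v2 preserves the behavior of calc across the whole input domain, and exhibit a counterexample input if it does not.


Run the pair on a=-4, b=-2.
calc: acc = -6; tmp = -6; (((tmp - tmp) - (a * b)) == (acc % 3)) -> false; a = 18; return 0
calc_v2: acc = -6; tmp = -14; (((tmp + (-tmp)) - (a * b)) == (acc % (-(-3)))) -> false; a = 42; return -8
0 against -8: the behavior changed.
verdict: not equivalent; witness: a=-4, b=-2


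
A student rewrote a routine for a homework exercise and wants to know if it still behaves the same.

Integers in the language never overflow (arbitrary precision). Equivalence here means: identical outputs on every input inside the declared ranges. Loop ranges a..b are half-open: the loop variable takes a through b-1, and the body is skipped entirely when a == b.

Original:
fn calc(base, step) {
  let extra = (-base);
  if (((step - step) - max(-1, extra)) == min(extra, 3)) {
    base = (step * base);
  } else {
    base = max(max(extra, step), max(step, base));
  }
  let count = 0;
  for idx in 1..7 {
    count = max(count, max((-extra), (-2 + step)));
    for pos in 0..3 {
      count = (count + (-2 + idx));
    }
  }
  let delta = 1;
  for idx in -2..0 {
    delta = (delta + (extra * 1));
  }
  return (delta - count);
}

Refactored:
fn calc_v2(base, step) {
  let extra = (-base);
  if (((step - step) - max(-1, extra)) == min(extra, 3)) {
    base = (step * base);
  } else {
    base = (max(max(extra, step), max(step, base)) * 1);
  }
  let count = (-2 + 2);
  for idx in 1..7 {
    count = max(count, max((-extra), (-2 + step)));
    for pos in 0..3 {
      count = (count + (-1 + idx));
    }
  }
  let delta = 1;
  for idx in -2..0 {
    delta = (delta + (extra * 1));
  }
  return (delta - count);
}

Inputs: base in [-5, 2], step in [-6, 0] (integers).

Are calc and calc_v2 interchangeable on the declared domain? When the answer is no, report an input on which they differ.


These are not equivalent — on base=-5, step=-6 the outputs split (-16 vs -34).
calc: extra := 5 | (((step - step) - max(-1, extra)) == min(extra, 3)): false | base := 5 | count := 0 | iter idx=1: | count := 0 | iter pos=0: | count := -1 | iter pos=1: | count := -2 | iter pos=2: | count := -3 | iter idx=2: | count := -3 | iter pos=0: | count := -3 | iter pos=1: | count := -3 | iter pos=2: | count := -3 | iter idx=3: | count := -3 | iter pos=0: | count := -2 | iter pos=1: | count := -1 | iter pos=2: | count := 0 | iter idx=4: | count := 0 | iter pos=0: | count := 2 | iter pos=1: | count := 4 | iter pos=2: | count := 6 | iter idx=5: | count := 6 | iter pos=0: | count := 9 | iter pos=1: | count := 12 | iter pos=2: | count := 15 | iter idx=6: | count := 15 | iter pos=0: | count := 19 | iter pos=1: | count := 23 | iter pos=2: | count := 27 | delta := 1 | iter idx=-2: | delta := 6 | iter idx=-1: | delta := 11 | result -16
calc_v2: extra := 5 | (((step - step) - max(-1, extra)) == min(extra, 3)): false | base := 5 | count := 0 | iter idx=1: | count := 0 | iter pos=0: | count := 0 | iter pos=1: | count := 0 | iter pos=2: | count := 0 | iter idx=2: | count := 0 | iter pos=0: | count := 1 | iter pos=1: | count := 2 | iter pos=2: | count := 3 | iter idx=3: | count := 3 | iter pos=0: | count := 5 | iter pos=1: | count := 7 | iter pos=2: | count := 9 | iter idx=4: | count := 9 | iter pos=0: | count := 12 | iter pos=1: | count := 15 | iter pos=2: | count := 18 | iter idx=5: | count := 18 | iter pos=0: | count := 22 | iter pos=1: | count := 26 | iter pos=2: | count := 30 | iter idx=6: | count := 30 | iter pos=0: | count := 35 | iter pos=1: | count := 40 | iter pos=2: | count := 45 | delta := 1 | iter idx=-2: | delta := 6 | iter idx=-1: | delta := 11 | result -34
verdict: not equivalent; witness: base=-5, step=-6


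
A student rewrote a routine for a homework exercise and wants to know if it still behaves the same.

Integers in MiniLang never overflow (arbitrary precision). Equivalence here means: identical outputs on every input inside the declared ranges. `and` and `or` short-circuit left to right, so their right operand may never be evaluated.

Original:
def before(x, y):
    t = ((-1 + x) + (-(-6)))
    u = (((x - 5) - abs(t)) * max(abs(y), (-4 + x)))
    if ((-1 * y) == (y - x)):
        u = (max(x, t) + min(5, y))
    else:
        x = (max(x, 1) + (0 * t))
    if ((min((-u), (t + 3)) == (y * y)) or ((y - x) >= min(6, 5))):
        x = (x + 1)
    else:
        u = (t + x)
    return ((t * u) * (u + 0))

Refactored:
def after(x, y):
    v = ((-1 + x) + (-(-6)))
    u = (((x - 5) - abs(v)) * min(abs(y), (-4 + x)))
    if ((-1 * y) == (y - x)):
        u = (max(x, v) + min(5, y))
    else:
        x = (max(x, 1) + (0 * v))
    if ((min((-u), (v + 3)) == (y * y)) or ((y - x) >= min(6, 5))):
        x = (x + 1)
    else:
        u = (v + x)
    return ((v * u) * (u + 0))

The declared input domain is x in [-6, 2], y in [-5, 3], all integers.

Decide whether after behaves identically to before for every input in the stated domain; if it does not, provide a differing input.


Run the pair on x=-4, y=0.
before: t = 1; u = 0; ((-1 * y) == (y - x)) -> false; x = 1; ((min((-u), (t + 3)) == (y * y)) or ((y - x) >= min(6, 5))) -> true; x = 2; return 0
after: v = 1; u = 80; ((-1 * y) == (y - x)) -> false; x = 1; ((min((-u), (v + 3)) == (y * y)) or ((y - x) >= min(6, 5))) -> false; u = 2; return 4
0 vs 4 — the two versions disagree here.
verdict: not equivalent; witness: x=-4, y=0


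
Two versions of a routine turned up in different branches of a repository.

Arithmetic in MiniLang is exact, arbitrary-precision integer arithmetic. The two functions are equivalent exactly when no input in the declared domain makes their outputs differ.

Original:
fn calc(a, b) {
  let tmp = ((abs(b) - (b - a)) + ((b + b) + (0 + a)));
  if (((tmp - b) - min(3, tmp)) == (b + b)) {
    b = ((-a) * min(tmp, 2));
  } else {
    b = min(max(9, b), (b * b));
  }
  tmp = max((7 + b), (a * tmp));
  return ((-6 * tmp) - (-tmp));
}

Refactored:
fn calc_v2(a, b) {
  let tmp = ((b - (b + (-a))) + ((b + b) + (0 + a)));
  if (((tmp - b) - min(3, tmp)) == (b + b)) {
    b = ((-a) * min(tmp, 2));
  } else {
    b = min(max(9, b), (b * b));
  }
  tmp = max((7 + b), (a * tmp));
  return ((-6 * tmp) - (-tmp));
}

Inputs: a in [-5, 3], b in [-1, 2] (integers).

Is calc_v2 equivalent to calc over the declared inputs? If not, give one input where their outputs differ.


Not equivalent: a=-5, b=-1 separates them (-250 vs -300).
calc: tmp becomes -10; next (((tmp - b) - min(3, tmp)) == (b + b)) evaluates to false; next b becomes 1; next tmp becomes 50; next final value -250
calc_v2: tmp becomes -12; next (((tmp - b) - min(3, tmp)) == (b + b)) evaluates to false; next b becomes 1; next tmp becomes 60; next final value -300
verdict: not equivalent; witness: a=-5, b=-1


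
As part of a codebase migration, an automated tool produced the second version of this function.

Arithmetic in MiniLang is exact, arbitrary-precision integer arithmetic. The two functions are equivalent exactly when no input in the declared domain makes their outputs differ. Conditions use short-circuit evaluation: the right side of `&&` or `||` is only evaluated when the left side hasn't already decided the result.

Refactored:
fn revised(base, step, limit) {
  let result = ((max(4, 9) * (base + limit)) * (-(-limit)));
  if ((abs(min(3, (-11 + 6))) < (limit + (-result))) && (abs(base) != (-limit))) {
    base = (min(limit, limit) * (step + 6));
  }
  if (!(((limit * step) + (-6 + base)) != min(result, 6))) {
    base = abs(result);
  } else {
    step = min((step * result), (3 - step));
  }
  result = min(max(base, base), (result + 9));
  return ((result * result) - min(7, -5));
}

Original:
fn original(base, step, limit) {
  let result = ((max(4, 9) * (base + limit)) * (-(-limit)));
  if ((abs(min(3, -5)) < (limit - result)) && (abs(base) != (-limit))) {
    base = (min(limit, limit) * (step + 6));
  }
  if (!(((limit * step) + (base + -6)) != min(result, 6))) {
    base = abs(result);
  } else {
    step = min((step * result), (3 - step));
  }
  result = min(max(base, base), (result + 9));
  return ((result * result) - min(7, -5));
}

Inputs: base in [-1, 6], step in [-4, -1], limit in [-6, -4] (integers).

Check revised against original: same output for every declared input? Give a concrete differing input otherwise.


The two are interchangeable: arithmetic usage differs, and constant usage differs, and every declared input agrees.
As a probe, take base=5, step=-1, limit=-6: original runs result = 54; ((abs(min(3, -5)) < (limit - result)) && (abs(base) != (-limit))) -> false; (!(((limit * step) + (base + -6)) != min(result, 6))) -> false; step = -54; result = 5; return 30; revised runs result = 54; ((abs(min(3, (-11 + 6))) < (limit + (-result))) && (abs(base) != (-limit))) -> false; (!(((limit * step) + (-6 + base)) != min(result, 6))) -> false; step = -54; result = 5; return 30; both end at 30.
Every one of the 96 inputs gives matching results.
verdict: equivalent


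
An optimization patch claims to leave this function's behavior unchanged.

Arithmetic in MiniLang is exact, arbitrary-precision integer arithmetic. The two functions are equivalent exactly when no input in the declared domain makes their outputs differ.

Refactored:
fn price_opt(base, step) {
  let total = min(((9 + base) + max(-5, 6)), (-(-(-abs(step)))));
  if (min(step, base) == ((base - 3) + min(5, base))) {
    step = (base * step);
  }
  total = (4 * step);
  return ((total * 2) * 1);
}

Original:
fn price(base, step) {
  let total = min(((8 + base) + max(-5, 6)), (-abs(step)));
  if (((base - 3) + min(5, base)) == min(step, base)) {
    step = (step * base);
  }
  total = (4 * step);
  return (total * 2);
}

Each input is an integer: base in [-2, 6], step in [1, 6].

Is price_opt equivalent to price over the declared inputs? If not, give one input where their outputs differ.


The edit looks behavioral (`8` became `9`), but over these ranges it never changes the outcome.
One worked example (base=4, step=5) — price: total becomes -5; next (((base - 3) + min(5, base)) == min(step, base)) evaluates to false; next total becomes 20; next final value 40; price_opt: total becomes -5; next (min(step, base) == ((base - 3) + min(5, base))) evaluates to false; next total becomes 20; next final value 40; agreement on 40.
Across all 54 domain points the two functions coincide.
verdict: equivalent


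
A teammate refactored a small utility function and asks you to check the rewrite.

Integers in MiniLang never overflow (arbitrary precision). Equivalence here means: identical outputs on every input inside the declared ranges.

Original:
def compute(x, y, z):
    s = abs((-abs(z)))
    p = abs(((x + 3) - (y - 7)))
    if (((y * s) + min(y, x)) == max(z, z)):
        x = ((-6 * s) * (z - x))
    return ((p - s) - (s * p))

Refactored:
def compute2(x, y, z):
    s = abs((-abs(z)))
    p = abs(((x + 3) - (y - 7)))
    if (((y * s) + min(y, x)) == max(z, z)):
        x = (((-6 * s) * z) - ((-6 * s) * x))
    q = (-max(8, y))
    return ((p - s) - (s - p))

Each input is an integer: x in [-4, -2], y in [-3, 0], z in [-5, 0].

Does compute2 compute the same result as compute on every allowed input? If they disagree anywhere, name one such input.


The rewrite breaks on x=-4, y=-3, z=-5, where the results are -41 and 8.
compute: s=5, then p=9, then (((y * s) + min(y, x)) == max(z, z)) is false, then returns -41
compute2: s=5, then p=9, then (((y * s) + min(y, x)) == max(z, z)) is false, then q=-8, then returns 8
verdict: not equivalent; witness: x=-4, y=-3, z=-5


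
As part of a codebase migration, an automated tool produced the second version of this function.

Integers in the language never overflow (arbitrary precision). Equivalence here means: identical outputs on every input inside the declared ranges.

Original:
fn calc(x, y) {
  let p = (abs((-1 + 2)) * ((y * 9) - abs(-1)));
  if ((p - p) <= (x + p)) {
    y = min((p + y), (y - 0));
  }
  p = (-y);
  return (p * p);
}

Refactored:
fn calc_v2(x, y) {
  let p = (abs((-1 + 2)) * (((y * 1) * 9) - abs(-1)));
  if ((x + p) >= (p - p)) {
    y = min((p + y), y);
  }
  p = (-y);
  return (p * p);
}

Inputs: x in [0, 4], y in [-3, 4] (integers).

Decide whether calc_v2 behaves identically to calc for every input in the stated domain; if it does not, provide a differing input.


This is a faithful refactor — comparison usage differs, constant usage differs, arithmetic usage differs, but the computed results match everywhere.
One worked example (x=0, y=2) — calc: p := 17 | ((p - p) <= (x + p)): true | y := 2 | p := -2 | result 4; calc_v2: p := 17 | ((x + p) >= (p - p)): true | y := 2 | p := -2 | result 4; agreement on 4.
Every one of the 40 inputs gives matching results.
verdict: equivalent


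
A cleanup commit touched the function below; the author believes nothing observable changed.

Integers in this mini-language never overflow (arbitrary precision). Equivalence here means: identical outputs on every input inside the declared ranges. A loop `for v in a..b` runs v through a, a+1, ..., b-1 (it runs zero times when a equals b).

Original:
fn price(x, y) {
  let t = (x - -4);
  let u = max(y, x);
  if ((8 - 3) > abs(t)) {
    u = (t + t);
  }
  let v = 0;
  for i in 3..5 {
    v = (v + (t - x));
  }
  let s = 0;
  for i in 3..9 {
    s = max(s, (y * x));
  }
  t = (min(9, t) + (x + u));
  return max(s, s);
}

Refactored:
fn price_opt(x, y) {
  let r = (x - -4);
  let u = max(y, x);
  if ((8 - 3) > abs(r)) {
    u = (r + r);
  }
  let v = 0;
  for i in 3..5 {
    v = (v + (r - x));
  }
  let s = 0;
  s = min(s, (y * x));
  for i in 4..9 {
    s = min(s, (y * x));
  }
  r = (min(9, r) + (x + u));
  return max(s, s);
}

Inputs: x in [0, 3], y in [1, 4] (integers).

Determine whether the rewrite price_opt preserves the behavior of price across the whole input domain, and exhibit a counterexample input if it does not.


x=1, y=1 yields 1 from price but 0 from price_opt.
verdict: not equivalent; witness: x=1, y=1


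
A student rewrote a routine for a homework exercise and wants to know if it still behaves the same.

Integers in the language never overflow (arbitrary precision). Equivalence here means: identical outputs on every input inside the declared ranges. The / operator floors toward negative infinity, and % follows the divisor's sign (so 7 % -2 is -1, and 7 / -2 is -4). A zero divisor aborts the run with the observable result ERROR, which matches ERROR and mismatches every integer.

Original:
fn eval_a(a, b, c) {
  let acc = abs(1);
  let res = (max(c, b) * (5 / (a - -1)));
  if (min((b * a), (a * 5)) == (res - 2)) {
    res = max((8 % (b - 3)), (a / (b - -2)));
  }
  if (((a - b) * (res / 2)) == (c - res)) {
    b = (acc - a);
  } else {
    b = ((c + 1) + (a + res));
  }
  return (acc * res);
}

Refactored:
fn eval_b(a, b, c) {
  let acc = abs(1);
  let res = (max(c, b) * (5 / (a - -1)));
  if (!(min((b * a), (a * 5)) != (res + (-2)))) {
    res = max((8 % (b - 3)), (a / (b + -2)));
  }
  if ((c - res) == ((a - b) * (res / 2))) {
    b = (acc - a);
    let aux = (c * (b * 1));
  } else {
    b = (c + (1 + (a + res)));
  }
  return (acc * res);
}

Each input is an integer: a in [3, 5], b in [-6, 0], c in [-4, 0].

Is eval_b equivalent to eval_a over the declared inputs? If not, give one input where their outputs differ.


Consider the input a=3, b=-1, c=-4.
eval_a: acc := 1 | res := -1 | (min((b * a), (a * 5)) == (res - 2)): true | res := 3 | (((a - b) * (res / 2)) == (c - res)): false | b := 3 | result 3
eval_b: acc := 1 | res := -1 | (!(min((b * a), (a * 5)) != (res + (-2)))): true | res := 0 | ((c - res) == ((a - b) * (res / 2))): false | b := 0 | result 0
3 against 0: the behavior changed.
verdict: not equivalent; witness: a=3, b=-1, c=-4
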